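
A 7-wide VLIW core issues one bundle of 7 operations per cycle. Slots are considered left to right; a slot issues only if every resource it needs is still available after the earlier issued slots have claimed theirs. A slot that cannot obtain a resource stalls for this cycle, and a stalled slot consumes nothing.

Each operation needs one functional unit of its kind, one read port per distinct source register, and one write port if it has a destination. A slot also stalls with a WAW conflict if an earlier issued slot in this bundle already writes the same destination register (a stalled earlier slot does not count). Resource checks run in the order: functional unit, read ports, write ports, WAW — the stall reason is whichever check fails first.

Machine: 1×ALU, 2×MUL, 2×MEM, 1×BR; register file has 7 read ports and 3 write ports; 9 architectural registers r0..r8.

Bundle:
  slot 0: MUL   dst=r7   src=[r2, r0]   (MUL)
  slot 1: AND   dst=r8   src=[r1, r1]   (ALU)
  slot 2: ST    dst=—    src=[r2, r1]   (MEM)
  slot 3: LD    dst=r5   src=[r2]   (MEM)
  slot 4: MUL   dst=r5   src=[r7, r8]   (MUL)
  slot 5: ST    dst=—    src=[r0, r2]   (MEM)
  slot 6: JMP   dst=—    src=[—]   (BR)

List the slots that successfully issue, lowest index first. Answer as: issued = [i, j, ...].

#0 MUL src=r2,r0 dispatched  <A:1 Mu:1 Ld:2 B:1 rd:5 wr:2>
#1 ALU src=r1,r1 dispatched  <A:0 Mu:1 Ld:2 B:1 rd:4 wr:1>
#2 MEM src=r2,r1 dispatched  <A:0 Mu:1 Ld:1 B:1 rd:2 wr:1>
#3 MEM src=r2 dispatched  <A:0 Mu:1 Ld:0 B:1 rd:1 wr:0>
#4 MUL src=r7,r8 held:RD_PORT  <A:0 Mu:1 Ld:0 B:1 rd:1 wr:0>
#5 MEM src=r0,r2 held:FU  <A:0 Mu:1 Ld:0 B:1 rd:1 wr:0>
#6 BR src=- dispatched  <A:0 Mu:1 Ld:0 B:0 rd:1 wr:0>

issued = [0, 1, 2, 3, 6]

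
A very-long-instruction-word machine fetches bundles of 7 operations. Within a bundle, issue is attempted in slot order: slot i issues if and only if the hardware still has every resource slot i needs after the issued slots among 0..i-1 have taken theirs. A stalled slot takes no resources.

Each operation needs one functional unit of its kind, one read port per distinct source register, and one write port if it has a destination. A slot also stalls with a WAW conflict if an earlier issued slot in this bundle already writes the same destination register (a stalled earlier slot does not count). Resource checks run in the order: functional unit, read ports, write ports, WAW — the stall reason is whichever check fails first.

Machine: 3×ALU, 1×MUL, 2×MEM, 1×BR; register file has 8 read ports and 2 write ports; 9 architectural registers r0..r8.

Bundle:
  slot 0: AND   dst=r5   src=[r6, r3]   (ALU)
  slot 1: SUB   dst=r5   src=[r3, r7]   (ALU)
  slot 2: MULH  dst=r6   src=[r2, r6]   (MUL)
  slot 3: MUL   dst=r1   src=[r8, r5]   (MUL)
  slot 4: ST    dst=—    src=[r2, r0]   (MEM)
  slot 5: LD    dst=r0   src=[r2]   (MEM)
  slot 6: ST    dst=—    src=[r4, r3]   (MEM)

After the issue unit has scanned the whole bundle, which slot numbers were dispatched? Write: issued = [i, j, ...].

  0. ALU→r5 ⇒ go  {2A/1Mu/2Ld/1B | 6r 1w}
  1. ALU→r5 ⇒ no(WAW)  {2A/1Mu/2Ld/1B | 6r 1w}
  2. MUL→r6 ⇒ go  {2A/0Mu/2Ld/1B | 4r 0w}
  3. MUL→r1 ⇒ no(FU)  {2A/0Mu/2Ld/1B | 4r 0w}
  4. MEM ⇒ go  {2A/0Mu/1Ld/1B | 2r 0w}
  5. MEM→r0 ⇒ no(WR_PORT)  {2A/0Mu/1Ld/1B | 2r 0w}
  6. MEM ⇒ go  {2A/0Mu/0Ld/1B | 0r 0w}

issued = [0, 2, 4, 6]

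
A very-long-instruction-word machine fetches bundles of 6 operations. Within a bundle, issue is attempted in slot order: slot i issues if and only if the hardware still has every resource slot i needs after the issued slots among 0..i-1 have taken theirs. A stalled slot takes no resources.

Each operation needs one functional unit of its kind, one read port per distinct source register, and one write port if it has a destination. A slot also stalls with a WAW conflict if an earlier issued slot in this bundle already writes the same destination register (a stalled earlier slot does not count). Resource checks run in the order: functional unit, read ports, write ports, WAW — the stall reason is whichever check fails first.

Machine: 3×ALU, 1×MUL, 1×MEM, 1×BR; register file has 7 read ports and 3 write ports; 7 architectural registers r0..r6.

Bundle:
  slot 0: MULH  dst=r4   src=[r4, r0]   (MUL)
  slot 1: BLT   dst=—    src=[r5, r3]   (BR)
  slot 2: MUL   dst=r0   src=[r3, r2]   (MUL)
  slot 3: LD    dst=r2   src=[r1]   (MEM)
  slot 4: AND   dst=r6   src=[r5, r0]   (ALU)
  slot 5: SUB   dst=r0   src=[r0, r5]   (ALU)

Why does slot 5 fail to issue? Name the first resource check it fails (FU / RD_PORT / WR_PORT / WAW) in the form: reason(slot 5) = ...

[0] MUL needs rd=2 wr=1: ok; after: ALU=3 MUL=0 MEM=1 BR=1, R=5, W=2
[1] BR needs rd=2 wr=0: ok; after: ALU=3 MUL=0 MEM=1 BR=0, R=3, W=2
[2] MUL needs rd=2 wr=1: FU; after: ALU=3 MUL=0 MEM=1 BR=0, R=3, W=2
[3] MEM needs rd=1 wr=1: ok; after: ALU=3 MUL=0 MEM=0 BR=0, R=2, W=1
[4] ALU needs rd=2 wr=1: ok; after: ALU=2 MUL=0 MEM=0 BR=0, R=0, W=0
[5] ALU needs rd=2 wr=1: RD_PORT; after: ALU=2 MUL=0 MEM=0 BR=0, R=0, W=0

reason(slot 5) = RD_PORT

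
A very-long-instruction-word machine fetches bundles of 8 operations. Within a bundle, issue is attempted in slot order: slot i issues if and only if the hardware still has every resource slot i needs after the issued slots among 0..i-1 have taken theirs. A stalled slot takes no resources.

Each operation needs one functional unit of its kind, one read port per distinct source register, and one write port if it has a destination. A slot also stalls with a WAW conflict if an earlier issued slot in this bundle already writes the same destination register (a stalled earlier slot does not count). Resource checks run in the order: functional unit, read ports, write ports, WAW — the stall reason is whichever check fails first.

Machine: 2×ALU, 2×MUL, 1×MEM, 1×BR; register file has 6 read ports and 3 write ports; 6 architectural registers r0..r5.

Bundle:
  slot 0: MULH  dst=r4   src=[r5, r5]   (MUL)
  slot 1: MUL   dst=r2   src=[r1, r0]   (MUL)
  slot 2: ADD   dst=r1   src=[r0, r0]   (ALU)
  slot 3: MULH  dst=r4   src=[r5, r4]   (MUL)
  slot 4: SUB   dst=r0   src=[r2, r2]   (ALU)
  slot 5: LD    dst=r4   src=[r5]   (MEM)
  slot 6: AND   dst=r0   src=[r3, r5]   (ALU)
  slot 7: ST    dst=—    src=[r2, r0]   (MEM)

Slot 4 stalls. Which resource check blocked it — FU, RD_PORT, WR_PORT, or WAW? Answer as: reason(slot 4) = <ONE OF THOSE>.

reason(slot 4) = WR_PORT

#0 MUL src=r5,r5 dispatched  <A:2 Mu:1 Ld:1 B:1 rd:5 wr:2>
#1 MUL src=r1,r0 dispatched  <A:2 Mu:0 Ld:1 B:1 rd:3 wr:1>
#2 ALU src=r0,r0 dispatched  <A:1 Mu:0 Ld:1 B:1 rd:2 wr:0>
#3 MUL src=r5,r4 held:FU  <A:1 Mu:0 Ld:1 B:1 rd:2 wr:0>
#4 ALU src=r2,r2 held:WR_PORT  <A:1 Mu:0 Ld:1 B:1 rd:2 wr:0>
#5 MEM src=r5 held:WR_PORT  <A:1 Mu:0 Ld:1 B:1 rd:2 wr:0>
#6 ALU src=r3,r5 held:WR_PORT  <A:1 Mu:0 Ld:1 B:1 rd:2 wr:0>
#7 MEM src=r2,r0 dispatched  <A:1 Mu:0 Ld:0 B:1 rd:0 wr:0>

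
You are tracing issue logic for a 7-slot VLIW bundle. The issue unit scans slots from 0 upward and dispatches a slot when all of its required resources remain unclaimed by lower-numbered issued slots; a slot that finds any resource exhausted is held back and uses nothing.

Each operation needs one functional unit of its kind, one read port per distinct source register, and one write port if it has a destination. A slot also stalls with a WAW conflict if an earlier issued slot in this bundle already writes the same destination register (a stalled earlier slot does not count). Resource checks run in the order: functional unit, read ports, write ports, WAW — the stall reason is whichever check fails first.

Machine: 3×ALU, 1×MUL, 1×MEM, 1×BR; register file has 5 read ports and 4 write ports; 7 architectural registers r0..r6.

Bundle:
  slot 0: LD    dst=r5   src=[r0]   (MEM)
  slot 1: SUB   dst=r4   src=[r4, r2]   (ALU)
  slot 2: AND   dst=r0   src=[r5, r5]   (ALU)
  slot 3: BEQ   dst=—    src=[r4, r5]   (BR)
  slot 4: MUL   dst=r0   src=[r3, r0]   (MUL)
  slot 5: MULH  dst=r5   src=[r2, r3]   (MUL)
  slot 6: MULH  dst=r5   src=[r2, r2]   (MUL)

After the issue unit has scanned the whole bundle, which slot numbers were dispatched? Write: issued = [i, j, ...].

issued = [0, 1, 2]

#0 MEM src=r0 dispatched  <A:3 Mu:1 Ld:0 B:1 rd:4 wr:3>
#1 ALU src=r4,r2 dispatched  <A:2 Mu:1 Ld:0 B:1 rd:2 wr:2>
#2 ALU src=r5,r5 dispatched  <A:1 Mu:1 Ld:0 B:1 rd:1 wr:1>
#3 BR src=r4,r5 held:RD_PORT  <A:1 Mu:1 Ld:0 B:1 rd:1 wr:1>
#4 MUL src=r3,r0 held:RD_PORT  <A:1 Mu:1 Ld:0 B:1 rd:1 wr:1>
#5 MUL src=r2,r3 held:RD_PORT  <A:1 Mu:1 Ld:0 B:1 rd:1 wr:1>
#6 MUL src=r2,r2 held:WAW  <A:1 Mu:1 Ld:0 B:1 rd:1 wr:1>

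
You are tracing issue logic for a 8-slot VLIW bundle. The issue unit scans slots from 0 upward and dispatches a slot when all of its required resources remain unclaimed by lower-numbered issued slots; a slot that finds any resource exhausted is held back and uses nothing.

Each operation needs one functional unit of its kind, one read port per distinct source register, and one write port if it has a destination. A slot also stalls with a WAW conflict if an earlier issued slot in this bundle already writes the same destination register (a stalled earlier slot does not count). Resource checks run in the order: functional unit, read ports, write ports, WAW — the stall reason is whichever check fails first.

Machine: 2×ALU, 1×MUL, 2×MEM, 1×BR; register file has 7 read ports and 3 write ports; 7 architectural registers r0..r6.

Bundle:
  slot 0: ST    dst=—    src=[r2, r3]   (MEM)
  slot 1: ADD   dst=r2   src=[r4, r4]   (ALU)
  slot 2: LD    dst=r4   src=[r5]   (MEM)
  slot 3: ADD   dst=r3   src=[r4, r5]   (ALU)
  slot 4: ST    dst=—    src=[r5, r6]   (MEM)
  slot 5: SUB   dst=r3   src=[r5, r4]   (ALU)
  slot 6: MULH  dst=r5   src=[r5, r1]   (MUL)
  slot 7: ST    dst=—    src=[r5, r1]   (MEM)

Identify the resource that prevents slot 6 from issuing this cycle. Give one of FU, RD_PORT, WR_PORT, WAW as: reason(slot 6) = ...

slot 0 (MEM): ISSUE — free A2,Mu1,Ld1,B1 rp5 wp3
slot 1 (ALU): ISSUE — free A1,Mu1,Ld1,B1 rp4 wp2
slot 2 (MEM): ISSUE — free A1,Mu1,Ld0,B1 rp3 wp1
slot 3 (ALU): ISSUE — free A0,Mu1,Ld0,B1 rp1 wp0
slot 4 (MEM): stall FU — free A0,Mu1,Ld0,B1 rp1 wp0
slot 5 (ALU): stall FU — free A0,Mu1,Ld0,B1 rp1 wp0
slot 6 (MUL): stall RD_PORT — free A0,Mu1,Ld0,B1 rp1 wp0
slot 7 (MEM): stall FU — free A0,Mu1,Ld0,B1 rp1 wp0

reason(slot 6) = RD_PORT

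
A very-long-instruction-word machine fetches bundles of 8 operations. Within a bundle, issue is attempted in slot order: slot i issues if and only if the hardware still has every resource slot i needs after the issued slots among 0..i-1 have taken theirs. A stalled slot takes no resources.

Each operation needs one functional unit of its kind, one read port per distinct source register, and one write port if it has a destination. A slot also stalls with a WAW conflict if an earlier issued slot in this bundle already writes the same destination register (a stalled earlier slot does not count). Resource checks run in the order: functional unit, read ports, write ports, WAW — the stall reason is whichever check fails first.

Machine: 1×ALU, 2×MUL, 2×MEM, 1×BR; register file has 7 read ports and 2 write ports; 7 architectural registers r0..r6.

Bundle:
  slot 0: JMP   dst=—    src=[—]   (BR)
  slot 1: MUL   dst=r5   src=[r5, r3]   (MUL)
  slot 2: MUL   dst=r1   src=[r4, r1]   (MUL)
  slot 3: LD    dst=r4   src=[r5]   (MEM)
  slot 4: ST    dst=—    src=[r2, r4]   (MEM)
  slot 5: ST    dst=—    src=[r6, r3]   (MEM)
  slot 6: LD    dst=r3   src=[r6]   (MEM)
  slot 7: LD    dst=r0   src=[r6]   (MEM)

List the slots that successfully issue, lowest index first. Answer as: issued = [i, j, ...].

issued = [0, 1, 2, 4]

#0 BR src=- dispatched  <A:1 Mu:2 Ld:2 B:0 rd:7 wr:2>
#1 MUL src=r5,r3 dispatched  <A:1 Mu:1 Ld:2 B:0 rd:5 wr:1>
#2 MUL src=r4,r1 dispatched  <A:1 Mu:0 Ld:2 B:0 rd:3 wr:0>
#3 MEM src=r5 held:WR_PORT  <A:1 Mu:0 Ld:2 B:0 rd:3 wr:0>
#4 MEM src=r2,r4 dispatched  <A:1 Mu:0 Ld:1 B:0 rd:1 wr:0>
#5 MEM src=r6,r3 held:RD_PORT  <A:1 Mu:0 Ld:1 B:0 rd:1 wr:0>
#6 MEM src=r6 held:WR_PORT  <A:1 Mu:0 Ld:1 B:0 rd:1 wr:0>
#7 MEM src=r6 held:WR_PORT  <A:1 Mu:0 Ld:1 B:0 rd:1 wr:0>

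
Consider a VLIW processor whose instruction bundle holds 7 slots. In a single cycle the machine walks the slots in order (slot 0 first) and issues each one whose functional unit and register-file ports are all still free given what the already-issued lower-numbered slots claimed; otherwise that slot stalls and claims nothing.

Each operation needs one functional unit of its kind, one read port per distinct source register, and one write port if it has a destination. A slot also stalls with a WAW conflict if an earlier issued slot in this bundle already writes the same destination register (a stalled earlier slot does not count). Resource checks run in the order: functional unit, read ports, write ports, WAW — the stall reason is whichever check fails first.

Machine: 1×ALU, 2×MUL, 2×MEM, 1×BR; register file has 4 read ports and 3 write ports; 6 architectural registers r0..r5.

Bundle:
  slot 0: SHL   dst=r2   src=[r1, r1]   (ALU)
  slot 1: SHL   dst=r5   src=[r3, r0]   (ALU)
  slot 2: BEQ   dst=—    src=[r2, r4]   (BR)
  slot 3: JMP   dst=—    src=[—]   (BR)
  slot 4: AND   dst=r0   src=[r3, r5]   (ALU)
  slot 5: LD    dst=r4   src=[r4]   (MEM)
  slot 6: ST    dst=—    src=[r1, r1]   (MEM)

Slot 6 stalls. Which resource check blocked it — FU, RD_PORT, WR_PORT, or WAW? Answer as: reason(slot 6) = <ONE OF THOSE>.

  0. ALU→r2 ⇒ go  {0A/2Mu/2Ld/1B | 3r 2w}
  1. ALU→r5 ⇒ no(FU)  {0A/2Mu/2Ld/1B | 3r 2w}
  2. BR ⇒ go  {0A/2Mu/2Ld/0B | 1r 2w}
  3. BR ⇒ no(FU)  {0A/2Mu/2Ld/0B | 1r 2w}
  4. ALU→r0 ⇒ no(FU)  {0A/2Mu/2Ld/0B | 1r 2w}
  5. MEM→r4 ⇒ go  {0A/2Mu/1Ld/0B | 0r 1w}
  6. MEM ⇒ no(RD_PORT)  {0A/2Mu/1Ld/0B | 0r 1w}

reason(slot 6) = RD_PORT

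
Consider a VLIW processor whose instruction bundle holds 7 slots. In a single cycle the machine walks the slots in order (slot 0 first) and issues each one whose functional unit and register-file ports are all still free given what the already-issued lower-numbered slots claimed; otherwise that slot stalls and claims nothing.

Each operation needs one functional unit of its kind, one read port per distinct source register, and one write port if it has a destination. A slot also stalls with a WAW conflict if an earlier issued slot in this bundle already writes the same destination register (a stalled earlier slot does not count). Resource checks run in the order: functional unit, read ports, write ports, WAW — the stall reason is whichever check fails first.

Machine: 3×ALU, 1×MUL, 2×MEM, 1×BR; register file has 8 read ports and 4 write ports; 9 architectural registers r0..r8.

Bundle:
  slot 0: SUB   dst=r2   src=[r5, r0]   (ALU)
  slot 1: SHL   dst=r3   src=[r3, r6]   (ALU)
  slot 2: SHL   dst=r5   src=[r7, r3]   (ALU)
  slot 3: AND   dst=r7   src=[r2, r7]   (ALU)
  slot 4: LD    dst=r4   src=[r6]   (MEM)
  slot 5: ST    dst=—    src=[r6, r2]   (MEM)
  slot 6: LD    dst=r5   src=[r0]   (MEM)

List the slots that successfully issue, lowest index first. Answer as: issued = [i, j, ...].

issued = [0, 1, 2, 4]

[0] ALU needs rd=2 wr=1: ok; after: ALU=2 MUL=1 MEM=2 BR=1, R=6, W=3
[1] ALU needs rd=2 wr=1: ok; after: ALU=1 MUL=1 MEM=2 BR=1, R=4, W=2
[2] ALU needs rd=2 wr=1: ok; after: ALU=0 MUL=1 MEM=2 BR=1, R=2, W=1
[3] ALU needs rd=2 wr=1: FU; after: ALU=0 MUL=1 MEM=2 BR=1, R=2, W=1
[4] MEM needs rd=1 wr=1: ok; after: ALU=0 MUL=1 MEM=1 BR=1, R=1, W=0
[5] MEM needs rd=2 wr=0: RD_PORT; after: ALU=0 MUL=1 MEM=1 BR=1, R=1, W=0
[6] MEM needs rd=1 wr=1: WR_PORT; after: ALU=0 MUL=1 MEM=1 BR=1, R=1, W=0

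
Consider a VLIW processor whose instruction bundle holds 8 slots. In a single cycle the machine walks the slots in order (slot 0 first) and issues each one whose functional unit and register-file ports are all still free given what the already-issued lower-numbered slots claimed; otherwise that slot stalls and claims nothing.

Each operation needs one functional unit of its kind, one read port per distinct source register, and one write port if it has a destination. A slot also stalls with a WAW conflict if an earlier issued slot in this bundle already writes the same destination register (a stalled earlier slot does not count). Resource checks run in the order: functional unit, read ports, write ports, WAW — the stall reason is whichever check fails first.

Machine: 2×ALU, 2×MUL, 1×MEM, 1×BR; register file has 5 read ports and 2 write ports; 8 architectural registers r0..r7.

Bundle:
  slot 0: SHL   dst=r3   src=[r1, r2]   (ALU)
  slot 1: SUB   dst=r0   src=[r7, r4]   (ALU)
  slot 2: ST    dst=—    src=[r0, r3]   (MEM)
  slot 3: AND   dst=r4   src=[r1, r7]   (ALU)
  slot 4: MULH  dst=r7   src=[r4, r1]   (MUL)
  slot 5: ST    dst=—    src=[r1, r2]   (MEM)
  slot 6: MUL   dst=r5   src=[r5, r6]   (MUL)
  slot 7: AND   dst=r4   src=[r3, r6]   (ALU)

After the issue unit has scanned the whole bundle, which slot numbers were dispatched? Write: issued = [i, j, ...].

(0) want 1×ALU +2rd +1wr — yes → AL1|MU2|ME1|BR1|rd3|wr1
(1) want 1×ALU +2rd +1wr — yes → AL0|MU2|ME1|BR1|rd1|wr0
(2) want 1×MEM +2rd +0wr — RD_PORT → AL0|MU2|ME1|BR1|rd1|wr0
(3) want 1×ALU +2rd +1wr — FU → AL0|MU2|ME1|BR1|rd1|wr0
(4) want 1×MUL +2rd +1wr — RD_PORT → AL0|MU2|ME1|BR1|rd1|wr0
(5) want 1×MEM +2rd +0wr — RD_PORT → AL0|MU2|ME1|BR1|rd1|wr0
(6) want 1×MUL +2rd +1wr — RD_PORT → AL0|MU2|ME1|BR1|rd1|wr0
(7) want 1×ALU +2rd +1wr — FU → AL0|MU2|ME1|BR1|rd1|wr0

issued = [0, 1]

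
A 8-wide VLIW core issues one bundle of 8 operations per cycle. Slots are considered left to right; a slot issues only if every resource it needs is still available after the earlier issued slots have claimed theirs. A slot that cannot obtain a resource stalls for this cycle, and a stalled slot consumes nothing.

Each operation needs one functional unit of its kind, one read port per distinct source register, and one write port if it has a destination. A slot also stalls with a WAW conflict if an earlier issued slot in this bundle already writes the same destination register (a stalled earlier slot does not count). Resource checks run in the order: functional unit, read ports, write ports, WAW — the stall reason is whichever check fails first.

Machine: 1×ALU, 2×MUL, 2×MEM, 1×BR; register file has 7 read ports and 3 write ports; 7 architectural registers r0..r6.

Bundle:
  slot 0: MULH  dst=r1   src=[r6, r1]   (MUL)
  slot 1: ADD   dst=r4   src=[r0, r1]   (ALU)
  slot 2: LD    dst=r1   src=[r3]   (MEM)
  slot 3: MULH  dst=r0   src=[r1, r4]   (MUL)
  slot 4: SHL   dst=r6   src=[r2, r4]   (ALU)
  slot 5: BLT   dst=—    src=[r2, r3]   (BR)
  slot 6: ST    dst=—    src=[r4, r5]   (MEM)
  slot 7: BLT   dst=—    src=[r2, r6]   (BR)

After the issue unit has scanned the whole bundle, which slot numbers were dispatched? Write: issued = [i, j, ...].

issued = [0, 1, 3]

(0) want 1×MUL +2rd +1wr — yes → AL1|MU1|ME2|BR1|rd5|wr2
(1) want 1×ALU +2rd +1wr — yes → AL0|MU1|ME2|BR1|rd3|wr1
(2) want 1×MEM +1rd +1wr — WAW → AL0|MU1|ME2|BR1|rd3|wr1
(3) want 1×MUL +2rd +1wr — yes → AL0|MU0|ME2|BR1|rd1|wr0
(4) want 1×ALU +2rd +1wr — FU → AL0|MU0|ME2|BR1|rd1|wr0
(5) want 1×BR +2rd +0wr — RD_PORT → AL0|MU0|ME2|BR1|rd1|wr0
(6) want 1×MEM +2rd +0wr — RD_PORT → AL0|MU0|ME2|BR1|rd1|wr0
(7) want 1×BR +2rd +0wr — RD_PORT → AL0|MU0|ME2|BR1|rd1|wr0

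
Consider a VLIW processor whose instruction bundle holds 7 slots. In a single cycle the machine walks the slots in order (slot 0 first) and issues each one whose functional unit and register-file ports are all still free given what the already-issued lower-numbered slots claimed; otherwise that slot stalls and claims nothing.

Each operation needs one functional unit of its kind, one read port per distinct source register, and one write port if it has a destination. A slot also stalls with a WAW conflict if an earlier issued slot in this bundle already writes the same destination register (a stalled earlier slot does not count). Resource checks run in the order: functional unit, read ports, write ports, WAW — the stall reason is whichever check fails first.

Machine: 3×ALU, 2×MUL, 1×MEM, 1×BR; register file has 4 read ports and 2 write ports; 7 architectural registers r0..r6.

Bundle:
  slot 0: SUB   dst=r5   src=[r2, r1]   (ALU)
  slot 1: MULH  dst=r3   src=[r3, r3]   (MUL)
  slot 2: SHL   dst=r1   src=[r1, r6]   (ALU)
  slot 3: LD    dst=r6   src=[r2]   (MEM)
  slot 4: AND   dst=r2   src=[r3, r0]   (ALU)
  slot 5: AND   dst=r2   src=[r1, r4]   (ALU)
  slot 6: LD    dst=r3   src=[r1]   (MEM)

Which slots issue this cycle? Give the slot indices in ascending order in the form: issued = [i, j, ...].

#0 ALU src=r2,r1 dispatched  <A:2 Mu:2 Ld:1 B:1 rd:2 wr:1>
#1 MUL src=r3,r3 dispatched  <A:2 Mu:1 Ld:1 B:1 rd:1 wr:0>
#2 ALU src=r1,r6 held:RD_PORT  <A:2 Mu:1 Ld:1 B:1 rd:1 wr:0>
#3 MEM src=r2 held:WR_PORT  <A:2 Mu:1 Ld:1 B:1 rd:1 wr:0>
#4 ALU src=r3,r0 held:RD_PORT  <A:2 Mu:1 Ld:1 B:1 rd:1 wr:0>
#5 ALU src=r1,r4 held:RD_PORT  <A:2 Mu:1 Ld:1 B:1 rd:1 wr:0>
#6 MEM src=r1 held:WR_PORT  <A:2 Mu:1 Ld:1 B:1 rd:1 wr:0>

issued = [0, 1]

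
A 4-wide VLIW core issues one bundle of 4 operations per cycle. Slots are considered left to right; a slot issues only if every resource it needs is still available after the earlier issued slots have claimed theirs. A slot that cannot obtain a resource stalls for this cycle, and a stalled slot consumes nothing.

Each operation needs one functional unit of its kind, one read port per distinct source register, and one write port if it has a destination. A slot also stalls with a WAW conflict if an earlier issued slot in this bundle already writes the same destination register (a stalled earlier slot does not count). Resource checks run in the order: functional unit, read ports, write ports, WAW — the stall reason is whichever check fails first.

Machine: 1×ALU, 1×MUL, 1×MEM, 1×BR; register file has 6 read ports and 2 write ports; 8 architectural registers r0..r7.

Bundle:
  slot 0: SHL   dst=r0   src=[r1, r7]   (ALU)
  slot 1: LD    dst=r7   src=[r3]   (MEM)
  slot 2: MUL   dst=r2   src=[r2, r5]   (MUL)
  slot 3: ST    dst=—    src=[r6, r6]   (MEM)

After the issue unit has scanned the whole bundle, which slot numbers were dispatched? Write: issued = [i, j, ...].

issued = [0, 1]

[0] ALU needs rd=2 wr=1: ok; after: ALU=0 MUL=1 MEM=1 BR=1, R=4, W=1
[1] MEM needs rd=1 wr=1: ok; after: ALU=0 MUL=1 MEM=0 BR=1, R=3, W=0
[2] MUL needs rd=2 wr=1: WR_PORT; after: ALU=0 MUL=1 MEM=0 BR=1, R=3, W=0
[3] MEM needs rd=1 wr=0: FU; after: ALU=0 MUL=1 MEM=0 BR=1, R=3, W=0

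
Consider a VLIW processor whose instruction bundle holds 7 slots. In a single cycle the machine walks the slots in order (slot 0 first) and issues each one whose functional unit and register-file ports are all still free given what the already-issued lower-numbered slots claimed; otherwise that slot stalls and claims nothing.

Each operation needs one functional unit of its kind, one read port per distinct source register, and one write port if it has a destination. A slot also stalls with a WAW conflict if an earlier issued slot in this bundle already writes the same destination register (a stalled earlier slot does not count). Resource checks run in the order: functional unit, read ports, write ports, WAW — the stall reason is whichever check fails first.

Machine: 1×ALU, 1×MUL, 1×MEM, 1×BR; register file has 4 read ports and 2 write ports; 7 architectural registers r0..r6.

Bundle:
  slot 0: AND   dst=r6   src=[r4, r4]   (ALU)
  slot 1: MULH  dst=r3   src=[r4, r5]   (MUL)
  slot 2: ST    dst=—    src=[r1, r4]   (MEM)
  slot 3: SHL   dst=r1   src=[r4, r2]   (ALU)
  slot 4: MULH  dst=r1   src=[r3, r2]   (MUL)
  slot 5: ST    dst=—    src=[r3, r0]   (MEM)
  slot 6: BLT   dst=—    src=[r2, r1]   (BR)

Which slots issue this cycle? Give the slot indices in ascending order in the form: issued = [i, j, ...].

#0 ALU src=r4,r4 dispatched  <A:0 Mu:1 Ld:1 B:1 rd:3 wr:1>
#1 MUL src=r4,r5 dispatched  <A:0 Mu:0 Ld:1 B:1 rd:1 wr:0>
#2 MEM src=r1,r4 held:RD_PORT  <A:0 Mu:0 Ld:1 B:1 rd:1 wr:0>
#3 ALU src=r4,r2 held:FU  <A:0 Mu:0 Ld:1 B:1 rd:1 wr:0>
#4 MUL src=r3,r2 held:FU  <A:0 Mu:0 Ld:1 B:1 rd:1 wr:0>
#5 MEM src=r3,r0 held:RD_PORT  <A:0 Mu:0 Ld:1 B:1 rd:1 wr:0>
#6 BR src=r2,r1 held:RD_PORT  <A:0 Mu:0 Ld:1 B:1 rd:1 wr:0>

issued = [0, 1]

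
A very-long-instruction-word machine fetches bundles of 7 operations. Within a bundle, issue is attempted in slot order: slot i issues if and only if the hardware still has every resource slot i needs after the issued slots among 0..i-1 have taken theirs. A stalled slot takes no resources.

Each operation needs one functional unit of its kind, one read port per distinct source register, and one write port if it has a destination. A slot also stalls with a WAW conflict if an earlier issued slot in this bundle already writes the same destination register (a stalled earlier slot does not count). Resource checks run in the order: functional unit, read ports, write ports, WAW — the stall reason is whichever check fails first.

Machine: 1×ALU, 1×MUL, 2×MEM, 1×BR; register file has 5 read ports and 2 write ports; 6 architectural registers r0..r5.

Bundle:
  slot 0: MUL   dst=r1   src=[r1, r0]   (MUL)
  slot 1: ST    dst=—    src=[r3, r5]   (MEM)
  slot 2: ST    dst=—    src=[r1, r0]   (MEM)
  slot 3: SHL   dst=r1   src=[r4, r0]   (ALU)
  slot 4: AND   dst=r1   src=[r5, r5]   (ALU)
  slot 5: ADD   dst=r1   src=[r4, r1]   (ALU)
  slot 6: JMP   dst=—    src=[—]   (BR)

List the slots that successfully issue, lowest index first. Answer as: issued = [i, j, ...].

  0. MUL→r1 ⇒ go  {1A/0Mu/2Ld/1B | 3r 1w}
  1. MEM ⇒ go  {1A/0Mu/1Ld/1B | 1r 1w}
  2. MEM ⇒ no(RD_PORT)  {1A/0Mu/1Ld/1B | 1r 1w}
  3. ALU→r1 ⇒ no(RD_PORT)  {1A/0Mu/1Ld/1B | 1r 1w}
  4. ALU→r1 ⇒ no(WAW)  {1A/0Mu/1Ld/1B | 1r 1w}
  5. ALU→r1 ⇒ no(RD_PORT)  {1A/0Mu/1Ld/1B | 1r 1w}
  6. BR ⇒ go  {1A/0Mu/1Ld/0B | 1r 1w}

issued = [0, 1, 6]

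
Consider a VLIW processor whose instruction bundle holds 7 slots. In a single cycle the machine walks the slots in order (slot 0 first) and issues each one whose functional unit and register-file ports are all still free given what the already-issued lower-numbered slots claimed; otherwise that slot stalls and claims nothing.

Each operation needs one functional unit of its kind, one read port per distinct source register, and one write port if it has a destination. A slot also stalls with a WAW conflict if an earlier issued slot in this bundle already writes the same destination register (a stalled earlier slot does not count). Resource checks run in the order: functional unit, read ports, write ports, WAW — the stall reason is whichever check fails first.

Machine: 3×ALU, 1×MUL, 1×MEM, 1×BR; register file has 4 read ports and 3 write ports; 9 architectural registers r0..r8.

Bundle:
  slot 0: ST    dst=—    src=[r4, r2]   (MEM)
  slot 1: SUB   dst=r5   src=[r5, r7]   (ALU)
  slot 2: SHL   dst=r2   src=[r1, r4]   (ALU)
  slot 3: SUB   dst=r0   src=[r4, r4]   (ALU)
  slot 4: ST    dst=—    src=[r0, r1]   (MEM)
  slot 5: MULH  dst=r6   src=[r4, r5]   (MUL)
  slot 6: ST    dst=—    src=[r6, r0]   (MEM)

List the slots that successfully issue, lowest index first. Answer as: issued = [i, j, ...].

[0] MEM needs rd=2 wr=0: ok; after: ALU=3 MUL=1 MEM=0 BR=1, R=2, W=3
[1] ALU needs rd=2 wr=1: ok; after: ALU=2 MUL=1 MEM=0 BR=1, R=0, W=2
[2] ALU needs rd=2 wr=1: RD_PORT; after: ALU=2 MUL=1 MEM=0 BR=1, R=0, W=2
[3] ALU needs rd=1 wr=1: RD_PORT; after: ALU=2 MUL=1 MEM=0 BR=1, R=0, W=2
[4] MEM needs rd=2 wr=0: FU; after: ALU=2 MUL=1 MEM=0 BR=1, R=0, W=2
[5] MUL needs rd=2 wr=1: RD_PORT; after: ALU=2 MUL=1 MEM=0 BR=1, R=0, W=2
[6] MEM needs rd=2 wr=0: FU; after: ALU=2 MUL=1 MEM=0 BR=1, R=0, W=2

issued = [0, 1]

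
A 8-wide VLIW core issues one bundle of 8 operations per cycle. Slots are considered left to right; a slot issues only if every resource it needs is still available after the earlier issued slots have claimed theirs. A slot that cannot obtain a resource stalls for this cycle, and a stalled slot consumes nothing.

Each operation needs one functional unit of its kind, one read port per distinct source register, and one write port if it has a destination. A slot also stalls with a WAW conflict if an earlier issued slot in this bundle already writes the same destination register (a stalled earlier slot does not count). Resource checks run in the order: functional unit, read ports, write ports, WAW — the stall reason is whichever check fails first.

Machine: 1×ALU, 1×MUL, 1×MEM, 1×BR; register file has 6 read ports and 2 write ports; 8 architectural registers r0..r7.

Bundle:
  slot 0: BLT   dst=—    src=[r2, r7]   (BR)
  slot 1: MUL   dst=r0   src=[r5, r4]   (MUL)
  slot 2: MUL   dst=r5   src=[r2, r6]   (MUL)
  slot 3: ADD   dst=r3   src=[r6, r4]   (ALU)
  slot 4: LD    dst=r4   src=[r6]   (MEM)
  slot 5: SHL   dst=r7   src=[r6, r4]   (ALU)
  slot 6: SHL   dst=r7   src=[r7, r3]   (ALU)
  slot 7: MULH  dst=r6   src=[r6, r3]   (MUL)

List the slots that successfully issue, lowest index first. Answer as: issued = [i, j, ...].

[0] BR needs rd=2 wr=0: ok; after: ALU=1 MUL=1 MEM=1 BR=0, R=4, W=2
[1] MUL needs rd=2 wr=1: ok; after: ALU=1 MUL=0 MEM=1 BR=0, R=2, W=1
[2] MUL needs rd=2 wr=1: FU; after: ALU=1 MUL=0 MEM=1 BR=0, R=2, W=1
[3] ALU needs rd=2 wr=1: ok; after: ALU=0 MUL=0 MEM=1 BR=0, R=0, W=0
[4] MEM needs rd=1 wr=1: RD_PORT; after: ALU=0 MUL=0 MEM=1 BR=0, R=0, W=0
[5] ALU needs rd=2 wr=1: FU; after: ALU=0 MUL=0 MEM=1 BR=0, R=0, W=0
[6] ALU needs rd=2 wr=1: FU; after: ALU=0 MUL=0 MEM=1 BR=0, R=0, W=0
[7] MUL needs rd=2 wr=1: FU; after: ALU=0 MUL=0 MEM=1 BR=0, R=0, W=0

issued = [0, 1, 3]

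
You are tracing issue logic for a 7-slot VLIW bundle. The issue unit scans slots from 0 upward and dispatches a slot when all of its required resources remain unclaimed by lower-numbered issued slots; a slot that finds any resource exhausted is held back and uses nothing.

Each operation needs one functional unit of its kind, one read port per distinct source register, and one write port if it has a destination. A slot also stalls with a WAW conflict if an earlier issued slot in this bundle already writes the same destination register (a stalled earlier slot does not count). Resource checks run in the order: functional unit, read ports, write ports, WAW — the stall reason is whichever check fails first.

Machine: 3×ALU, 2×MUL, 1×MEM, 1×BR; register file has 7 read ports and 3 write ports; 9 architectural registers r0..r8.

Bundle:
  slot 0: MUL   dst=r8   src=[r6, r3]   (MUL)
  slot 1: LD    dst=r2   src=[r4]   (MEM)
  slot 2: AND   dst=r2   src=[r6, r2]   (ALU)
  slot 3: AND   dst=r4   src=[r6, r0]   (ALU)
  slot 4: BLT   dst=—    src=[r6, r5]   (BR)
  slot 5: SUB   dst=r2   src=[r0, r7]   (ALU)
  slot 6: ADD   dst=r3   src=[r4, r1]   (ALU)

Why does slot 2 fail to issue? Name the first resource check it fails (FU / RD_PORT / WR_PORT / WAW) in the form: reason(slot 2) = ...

reason(slot 2) = WAW

slot 0 (MUL): ISSUE — free A3,Mu1,Ld1,B1 rp5 wp2
slot 1 (MEM): ISSUE — free A3,Mu1,Ld0,B1 rp4 wp1
slot 2 (ALU): stall WAW — free A3,Mu1,Ld0,B1 rp4 wp1
slot 3 (ALU): ISSUE — free A2,Mu1,Ld0,B1 rp2 wp0
slot 4 (BR): ISSUE — free A2,Mu1,Ld0,B0 rp0 wp0
slot 5 (ALU): stall RD_PORT — free A2,Mu1,Ld0,B0 rp0 wp0
slot 6 (ALU): stall RD_PORT — free A2,Mu1,Ld0,B0 rp0 wp0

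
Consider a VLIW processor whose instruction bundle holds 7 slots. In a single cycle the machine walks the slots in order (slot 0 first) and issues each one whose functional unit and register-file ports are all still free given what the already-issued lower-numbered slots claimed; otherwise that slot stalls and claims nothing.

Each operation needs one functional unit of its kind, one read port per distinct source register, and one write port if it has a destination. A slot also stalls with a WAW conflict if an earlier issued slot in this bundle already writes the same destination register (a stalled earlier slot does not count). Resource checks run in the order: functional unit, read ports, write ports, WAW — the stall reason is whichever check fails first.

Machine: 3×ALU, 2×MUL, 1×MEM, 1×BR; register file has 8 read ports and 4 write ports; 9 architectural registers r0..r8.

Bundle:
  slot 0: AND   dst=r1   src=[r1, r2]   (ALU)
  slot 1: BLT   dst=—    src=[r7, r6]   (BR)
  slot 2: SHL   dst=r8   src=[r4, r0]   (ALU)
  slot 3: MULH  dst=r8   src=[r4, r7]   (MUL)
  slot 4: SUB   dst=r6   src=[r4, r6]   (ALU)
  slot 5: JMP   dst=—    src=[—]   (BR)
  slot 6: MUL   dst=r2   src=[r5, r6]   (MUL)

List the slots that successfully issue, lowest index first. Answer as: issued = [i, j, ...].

issued = [0, 1, 2, 4]

  0. ALU→r1 ⇒ go  {2A/2Mu/1Ld/1B | 6r 3w}
  1. BR ⇒ go  {2A/2Mu/1Ld/0B | 4r 3w}
  2. ALU→r8 ⇒ go  {1A/2Mu/1Ld/0B | 2r 2w}
  3. MUL→r8 ⇒ no(WAW)  {1A/2Mu/1Ld/0B | 2r 2w}
  4. ALU→r6 ⇒ go  {0A/2Mu/1Ld/0B | 0r 1w}
  5. BR ⇒ no(FU)  {0A/2Mu/1Ld/0B | 0r 1w}
  6. MUL→r2 ⇒ no(RD_PORT)  {0A/2Mu/1Ld/0B | 0r 1w}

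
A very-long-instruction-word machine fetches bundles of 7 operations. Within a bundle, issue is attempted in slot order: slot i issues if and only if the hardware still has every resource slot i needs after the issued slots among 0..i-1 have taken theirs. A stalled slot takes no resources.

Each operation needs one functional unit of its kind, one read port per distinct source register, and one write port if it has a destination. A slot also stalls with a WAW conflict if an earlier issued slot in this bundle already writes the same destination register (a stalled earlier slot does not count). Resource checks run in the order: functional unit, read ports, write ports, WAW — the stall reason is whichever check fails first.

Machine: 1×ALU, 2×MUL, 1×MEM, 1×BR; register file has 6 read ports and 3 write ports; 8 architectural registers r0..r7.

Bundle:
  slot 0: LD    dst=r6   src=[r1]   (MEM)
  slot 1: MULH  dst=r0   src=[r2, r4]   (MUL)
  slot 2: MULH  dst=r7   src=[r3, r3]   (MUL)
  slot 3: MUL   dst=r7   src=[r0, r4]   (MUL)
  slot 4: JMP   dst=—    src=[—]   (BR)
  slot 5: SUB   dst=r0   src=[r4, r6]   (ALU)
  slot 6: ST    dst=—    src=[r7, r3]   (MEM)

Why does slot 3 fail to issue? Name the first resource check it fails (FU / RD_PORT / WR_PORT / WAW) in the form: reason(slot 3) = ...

reason(slot 3) = FU

  0. MEM→r6 ⇒ go  {1A/2Mu/0Ld/1B | 5r 2w}
  1. MUL→r0 ⇒ go  {1A/1Mu/0Ld/1B | 3r 1w}
  2. MUL→r7 ⇒ go  {1A/0Mu/0Ld/1B | 2r 0w}
  3. MUL→r7 ⇒ no(FU)  {1A/0Mu/0Ld/1B | 2r 0w}
  4. BR ⇒ go  {1A/0Mu/0Ld/0B | 2r 0w}
  5. ALU→r0 ⇒ no(WR_PORT)  {1A/0Mu/0Ld/0B | 2r 0w}
  6. MEM ⇒ no(FU)  {1A/0Mu/0Ld/0B | 2r 0w}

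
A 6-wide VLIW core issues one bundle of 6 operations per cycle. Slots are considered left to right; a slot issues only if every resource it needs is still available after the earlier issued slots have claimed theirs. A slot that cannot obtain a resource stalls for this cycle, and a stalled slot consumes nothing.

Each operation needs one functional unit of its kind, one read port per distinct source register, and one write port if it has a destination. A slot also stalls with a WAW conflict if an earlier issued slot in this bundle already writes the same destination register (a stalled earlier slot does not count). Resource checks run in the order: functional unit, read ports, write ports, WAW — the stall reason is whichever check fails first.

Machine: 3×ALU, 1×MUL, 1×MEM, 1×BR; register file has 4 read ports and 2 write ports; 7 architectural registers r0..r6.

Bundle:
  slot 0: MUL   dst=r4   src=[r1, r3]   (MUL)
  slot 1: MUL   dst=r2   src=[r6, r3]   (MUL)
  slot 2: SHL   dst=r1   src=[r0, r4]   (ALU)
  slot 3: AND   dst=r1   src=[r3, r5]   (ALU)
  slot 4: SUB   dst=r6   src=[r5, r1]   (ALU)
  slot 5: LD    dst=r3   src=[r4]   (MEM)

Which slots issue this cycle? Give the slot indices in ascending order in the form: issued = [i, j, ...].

#0 MUL src=r1,r3 dispatched  <A:3 Mu:0 Ld:1 B:1 rd:2 wr:1>
#1 MUL src=r6,r3 held:FU  <A:3 Mu:0 Ld:1 B:1 rd:2 wr:1>
#2 ALU src=r0,r4 dispatched  <A:2 Mu:0 Ld:1 B:1 rd:0 wr:0>
#3 ALU src=r3,r5 held:RD_PORT  <A:2 Mu:0 Ld:1 B:1 rd:0 wr:0>
#4 ALU src=r5,r1 held:RD_PORT  <A:2 Mu:0 Ld:1 B:1 rd:0 wr:0>
#5 MEM src=r4 held:RD_PORT  <A:2 Mu:0 Ld:1 B:1 rd:0 wr:0>

issued = [0, 2]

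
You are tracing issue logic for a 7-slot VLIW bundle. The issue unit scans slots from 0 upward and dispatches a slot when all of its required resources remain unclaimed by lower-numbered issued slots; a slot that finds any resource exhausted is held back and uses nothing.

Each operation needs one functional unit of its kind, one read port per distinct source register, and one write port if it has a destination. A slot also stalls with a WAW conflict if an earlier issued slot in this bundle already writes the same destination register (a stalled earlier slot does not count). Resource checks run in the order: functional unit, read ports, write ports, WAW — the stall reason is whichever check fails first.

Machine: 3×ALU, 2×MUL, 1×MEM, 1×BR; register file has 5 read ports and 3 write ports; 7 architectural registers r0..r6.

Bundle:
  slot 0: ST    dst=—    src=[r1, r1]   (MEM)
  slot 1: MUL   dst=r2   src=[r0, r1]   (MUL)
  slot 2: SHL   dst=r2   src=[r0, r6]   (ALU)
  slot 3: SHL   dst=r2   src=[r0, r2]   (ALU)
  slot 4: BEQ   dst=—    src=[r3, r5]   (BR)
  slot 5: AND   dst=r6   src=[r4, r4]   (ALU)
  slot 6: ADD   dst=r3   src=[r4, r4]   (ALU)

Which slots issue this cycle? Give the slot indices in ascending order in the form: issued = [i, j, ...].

issued = [0, 1, 4]

[0] MEM needs rd=1 wr=0: ok; after: ALU=3 MUL=2 MEM=0 BR=1, R=4, W=3
[1] MUL needs rd=2 wr=1: ok; after: ALU=3 MUL=1 MEM=0 BR=1, R=2, W=2
[2] ALU needs rd=2 wr=1: WAW; after: ALU=3 MUL=1 MEM=0 BR=1, R=2, W=2
[3] ALU needs rd=2 wr=1: WAW; after: ALU=3 MUL=1 MEM=0 BR=1, R=2, W=2
[4] BR needs rd=2 wr=0: ok; after: ALU=3 MUL=1 MEM=0 BR=0, R=0, W=2
[5] ALU needs rd=1 wr=1: RD_PORT; after: ALU=3 MUL=1 MEM=0 BR=0, R=0, W=2
[6] ALU needs rd=1 wr=1: RD_PORT; after: ALU=3 MUL=1 MEM=0 BR=0, R=0, W=2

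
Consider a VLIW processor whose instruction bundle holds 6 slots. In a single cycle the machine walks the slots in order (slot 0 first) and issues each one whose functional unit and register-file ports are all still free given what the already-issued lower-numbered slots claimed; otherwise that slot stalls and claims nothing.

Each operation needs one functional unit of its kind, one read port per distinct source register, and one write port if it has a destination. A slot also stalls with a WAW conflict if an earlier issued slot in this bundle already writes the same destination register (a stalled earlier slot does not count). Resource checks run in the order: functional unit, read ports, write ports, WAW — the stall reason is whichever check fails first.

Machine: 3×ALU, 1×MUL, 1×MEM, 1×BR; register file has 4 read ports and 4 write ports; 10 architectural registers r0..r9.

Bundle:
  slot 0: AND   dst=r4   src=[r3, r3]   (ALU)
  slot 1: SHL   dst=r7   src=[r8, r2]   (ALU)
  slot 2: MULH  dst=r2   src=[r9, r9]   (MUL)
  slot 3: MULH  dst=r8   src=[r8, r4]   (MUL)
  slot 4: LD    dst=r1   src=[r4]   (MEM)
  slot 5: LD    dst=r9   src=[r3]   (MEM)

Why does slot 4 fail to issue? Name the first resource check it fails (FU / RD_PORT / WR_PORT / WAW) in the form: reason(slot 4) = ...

(0) want 1×ALU +1rd +1wr — yes → AL2|MU1|ME1|BR1|rd3|wr3
(1) want 1×ALU +2rd +1wr — yes → AL1|MU1|ME1|BR1|rd1|wr2
(2) want 1×MUL +1rd +1wr — yes → AL1|MU0|ME1|BR1|rd0|wr1
(3) want 1×MUL +2rd +1wr — FU → AL1|MU0|ME1|BR1|rd0|wr1
(4) want 1×MEM +1rd +1wr — RD_PORT → AL1|MU0|ME1|BR1|rd0|wr1
(5) want 1×MEM +1rd +1wr — RD_PORT → AL1|MU0|ME1|BR1|rd0|wr1

reason(slot 4) = RD_PORT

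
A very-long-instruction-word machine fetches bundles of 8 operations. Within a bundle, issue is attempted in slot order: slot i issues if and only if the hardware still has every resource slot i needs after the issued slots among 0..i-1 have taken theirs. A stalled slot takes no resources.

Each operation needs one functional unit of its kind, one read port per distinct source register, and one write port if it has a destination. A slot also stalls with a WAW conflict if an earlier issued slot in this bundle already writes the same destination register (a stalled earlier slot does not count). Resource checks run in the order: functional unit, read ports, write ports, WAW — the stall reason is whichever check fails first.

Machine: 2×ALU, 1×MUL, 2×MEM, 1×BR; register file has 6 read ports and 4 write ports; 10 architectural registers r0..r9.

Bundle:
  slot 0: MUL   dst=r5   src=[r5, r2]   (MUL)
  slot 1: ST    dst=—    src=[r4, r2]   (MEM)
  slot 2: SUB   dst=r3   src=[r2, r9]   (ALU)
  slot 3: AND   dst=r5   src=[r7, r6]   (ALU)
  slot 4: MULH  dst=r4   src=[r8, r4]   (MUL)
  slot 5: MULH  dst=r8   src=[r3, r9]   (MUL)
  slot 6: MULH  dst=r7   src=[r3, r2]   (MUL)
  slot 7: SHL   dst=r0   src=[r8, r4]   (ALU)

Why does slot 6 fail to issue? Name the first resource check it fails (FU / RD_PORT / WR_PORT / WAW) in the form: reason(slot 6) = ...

reason(slot 6) = FU

(0) want 1×MUL +2rd +1wr — yes → AL2|MU0|ME2|BR1|rd4|wr3
(1) want 1×MEM +2rd +0wr — yes → AL2|MU0|ME1|BR1|rd2|wr3
(2) want 1×ALU +2rd +1wr — yes → AL1|MU0|ME1|BR1|rd0|wr2
(3) want 1×ALU +2rd +1wr — RD_PORT → AL1|MU0|ME1|BR1|rd0|wr2
(4) want 1×MUL +2rd +1wr — FU → AL1|MU0|ME1|BR1|rd0|wr2
(5) want 1×MUL +2rd +1wr — FU → AL1|MU0|ME1|BR1|rd0|wr2
(6) want 1×MUL +2rd +1wr — FU → AL1|MU0|ME1|BR1|rd0|wr2
(7) want 1×ALU +2rd +1wr — RD_PORT → AL1|MU0|ME1|BR1|rd0|wr2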